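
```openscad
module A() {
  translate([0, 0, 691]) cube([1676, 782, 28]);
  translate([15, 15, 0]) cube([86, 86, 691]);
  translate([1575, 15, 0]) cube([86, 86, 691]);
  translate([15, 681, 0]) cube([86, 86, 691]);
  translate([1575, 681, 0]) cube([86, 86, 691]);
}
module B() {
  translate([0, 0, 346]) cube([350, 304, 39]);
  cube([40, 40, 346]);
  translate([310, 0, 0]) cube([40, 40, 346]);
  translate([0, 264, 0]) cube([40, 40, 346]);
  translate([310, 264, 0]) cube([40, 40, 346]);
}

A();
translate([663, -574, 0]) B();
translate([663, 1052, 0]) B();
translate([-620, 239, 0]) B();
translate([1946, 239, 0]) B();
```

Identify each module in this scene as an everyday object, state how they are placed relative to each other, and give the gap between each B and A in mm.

Each stool's nearest face is 270 mm from the table's bounding box.

A is a table. B is a stool. Four stools sit around the table at the −y, +y, −x, +x sides. The gap between each stool and the table is 270 mm.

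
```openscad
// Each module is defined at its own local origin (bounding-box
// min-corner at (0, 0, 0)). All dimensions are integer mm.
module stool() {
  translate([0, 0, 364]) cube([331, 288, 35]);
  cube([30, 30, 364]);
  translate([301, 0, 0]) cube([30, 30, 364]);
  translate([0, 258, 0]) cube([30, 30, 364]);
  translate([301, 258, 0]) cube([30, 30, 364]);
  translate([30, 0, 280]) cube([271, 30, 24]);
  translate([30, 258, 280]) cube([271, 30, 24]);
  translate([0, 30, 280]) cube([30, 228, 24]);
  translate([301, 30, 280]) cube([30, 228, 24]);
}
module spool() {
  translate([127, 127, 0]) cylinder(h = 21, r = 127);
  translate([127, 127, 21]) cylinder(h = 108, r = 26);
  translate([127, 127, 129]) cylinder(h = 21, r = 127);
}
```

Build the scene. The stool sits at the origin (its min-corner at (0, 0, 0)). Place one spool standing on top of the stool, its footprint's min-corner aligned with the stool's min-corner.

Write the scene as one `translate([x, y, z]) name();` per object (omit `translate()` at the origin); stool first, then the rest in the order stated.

stool();
translate([0, 0, 399]) spool();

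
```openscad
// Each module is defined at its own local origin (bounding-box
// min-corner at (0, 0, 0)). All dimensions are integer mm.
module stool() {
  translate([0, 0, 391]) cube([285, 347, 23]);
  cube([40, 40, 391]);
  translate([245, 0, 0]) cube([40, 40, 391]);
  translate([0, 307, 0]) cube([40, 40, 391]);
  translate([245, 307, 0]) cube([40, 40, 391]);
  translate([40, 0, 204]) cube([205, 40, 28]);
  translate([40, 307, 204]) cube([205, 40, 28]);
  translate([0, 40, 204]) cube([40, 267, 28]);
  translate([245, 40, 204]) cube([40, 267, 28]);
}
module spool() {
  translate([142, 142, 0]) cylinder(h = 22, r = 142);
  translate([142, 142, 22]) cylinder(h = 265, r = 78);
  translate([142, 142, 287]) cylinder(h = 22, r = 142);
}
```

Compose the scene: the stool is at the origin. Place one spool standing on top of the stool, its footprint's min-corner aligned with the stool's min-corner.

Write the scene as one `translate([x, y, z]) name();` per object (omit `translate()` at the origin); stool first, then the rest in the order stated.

stool();
translate([0, 0, 414]) spool();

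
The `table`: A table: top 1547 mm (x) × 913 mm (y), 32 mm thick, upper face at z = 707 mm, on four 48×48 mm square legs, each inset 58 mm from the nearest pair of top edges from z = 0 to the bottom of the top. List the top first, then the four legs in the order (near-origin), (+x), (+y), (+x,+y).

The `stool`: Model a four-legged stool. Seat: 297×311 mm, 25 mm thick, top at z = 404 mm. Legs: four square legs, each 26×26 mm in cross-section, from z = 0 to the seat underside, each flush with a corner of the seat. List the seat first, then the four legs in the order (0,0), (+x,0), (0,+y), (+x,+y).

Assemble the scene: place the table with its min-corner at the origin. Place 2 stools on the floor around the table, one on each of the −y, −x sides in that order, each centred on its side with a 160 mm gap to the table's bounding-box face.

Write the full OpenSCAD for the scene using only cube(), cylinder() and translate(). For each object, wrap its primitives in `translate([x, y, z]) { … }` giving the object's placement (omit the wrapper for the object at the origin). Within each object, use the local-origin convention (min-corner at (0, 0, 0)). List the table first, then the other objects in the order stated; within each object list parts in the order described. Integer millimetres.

translate([0, 0, 675]) cube([1547, 913, 32]);
translate([58, 58, 0]) cube([48, 48, 675]);
translate([1441, 58, 0]) cube([48, 48, 675]);
translate([58, 807, 0]) cube([48, 48, 675]);
translate([1441, 807, 0]) cube([48, 48, 675]);
translate([625, -471, 0]) {
  translate([0, 0, 379]) cube([297, 311, 25]);
  cube([26, 26, 379]);
  translate([271, 0, 0]) cube([26, 26, 379]);
  translate([0, 285, 0]) cube([26, 26, 379]);
  translate([271, 285, 0]) cube([26, 26, 379]);
}
translate([-457, 301, 0]) {
  translate([0, 0, 379]) cube([297, 311, 25]);
  cube([26, 26, 379]);
  translate([271, 0, 0]) cube([26, 26, 379]);
  translate([0, 285, 0]) cube([26, 26, 379]);
  translate([271, 285, 0]) cube([26, 26, 379]);
}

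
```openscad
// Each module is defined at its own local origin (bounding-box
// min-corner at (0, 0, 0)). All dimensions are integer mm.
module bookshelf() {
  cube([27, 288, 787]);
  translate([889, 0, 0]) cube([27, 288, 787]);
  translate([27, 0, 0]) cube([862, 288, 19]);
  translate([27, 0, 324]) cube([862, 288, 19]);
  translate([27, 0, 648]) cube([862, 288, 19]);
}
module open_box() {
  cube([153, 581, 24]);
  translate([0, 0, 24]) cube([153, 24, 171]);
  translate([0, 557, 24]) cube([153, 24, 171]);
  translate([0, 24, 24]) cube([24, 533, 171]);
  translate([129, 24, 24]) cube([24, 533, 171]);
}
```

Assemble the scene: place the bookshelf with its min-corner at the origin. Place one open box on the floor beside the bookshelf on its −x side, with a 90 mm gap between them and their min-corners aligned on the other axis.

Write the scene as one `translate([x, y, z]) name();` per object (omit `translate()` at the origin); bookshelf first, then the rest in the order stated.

bookshelf();
translate([-243, 0, 0]) open_box();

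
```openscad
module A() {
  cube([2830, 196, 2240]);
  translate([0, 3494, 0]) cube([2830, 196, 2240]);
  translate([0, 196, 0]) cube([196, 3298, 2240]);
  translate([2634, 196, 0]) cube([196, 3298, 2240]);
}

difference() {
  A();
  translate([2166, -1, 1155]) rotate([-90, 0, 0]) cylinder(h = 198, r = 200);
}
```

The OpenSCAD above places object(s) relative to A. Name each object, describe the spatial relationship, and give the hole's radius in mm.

The subtracted cylinder has r = 200 mm.

A is a house frame. The house frame has a circular hole through its front wall. The hole's radius is 200 mm.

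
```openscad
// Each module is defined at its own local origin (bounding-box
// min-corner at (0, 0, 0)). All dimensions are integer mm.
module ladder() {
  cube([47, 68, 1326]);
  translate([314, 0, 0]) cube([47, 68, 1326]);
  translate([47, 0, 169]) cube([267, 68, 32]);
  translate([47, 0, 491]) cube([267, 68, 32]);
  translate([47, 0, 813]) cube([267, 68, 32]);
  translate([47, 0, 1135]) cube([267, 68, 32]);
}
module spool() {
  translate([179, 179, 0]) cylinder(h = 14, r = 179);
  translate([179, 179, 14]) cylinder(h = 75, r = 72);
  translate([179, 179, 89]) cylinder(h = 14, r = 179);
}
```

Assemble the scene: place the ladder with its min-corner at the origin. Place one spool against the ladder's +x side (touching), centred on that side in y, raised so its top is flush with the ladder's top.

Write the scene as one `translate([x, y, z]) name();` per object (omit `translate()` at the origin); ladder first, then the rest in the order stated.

ladder();
translate([361, -145, 1223]) spool();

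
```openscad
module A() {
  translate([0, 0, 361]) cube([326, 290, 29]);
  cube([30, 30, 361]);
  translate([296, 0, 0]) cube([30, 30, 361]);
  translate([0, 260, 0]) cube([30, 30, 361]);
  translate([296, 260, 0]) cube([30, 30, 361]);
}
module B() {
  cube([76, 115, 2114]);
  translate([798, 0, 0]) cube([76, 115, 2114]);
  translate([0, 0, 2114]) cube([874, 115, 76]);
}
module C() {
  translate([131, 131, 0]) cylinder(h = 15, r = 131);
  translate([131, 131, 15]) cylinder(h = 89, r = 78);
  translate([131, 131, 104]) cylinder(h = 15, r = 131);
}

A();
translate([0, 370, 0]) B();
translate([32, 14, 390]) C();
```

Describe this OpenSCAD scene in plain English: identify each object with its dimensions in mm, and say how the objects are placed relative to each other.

A is a simple wooden stool: a rectangular seat 326 mm (x) by 290 mm (y), 29 mm thick, top face at z = 390 mm, on four square legs, each 30×30 mm in cross-section. The legs rest on z = 0, each flush with a corner of the seat.

B is a door frame. The clear opening is 722 mm wide and 2114 mm high. Two 76 mm wide jambs, 115 mm deep, stand either side of the opening from the floor to the top of the opening. A 76 mm thick head sits across the top of both jambs, spanning the full outside width of the frame.

C is a spool: two coaxial disc flanges of radius 131 mm and thickness 15 mm, joined by a core cylinder of radius 78 mm and height 89 mm. The lower flange rests on z = 0 and the three cylinders share a vertical axis.

The door frame is on the floor beside the stool on its +y side. The spool is on top of the stool, centred.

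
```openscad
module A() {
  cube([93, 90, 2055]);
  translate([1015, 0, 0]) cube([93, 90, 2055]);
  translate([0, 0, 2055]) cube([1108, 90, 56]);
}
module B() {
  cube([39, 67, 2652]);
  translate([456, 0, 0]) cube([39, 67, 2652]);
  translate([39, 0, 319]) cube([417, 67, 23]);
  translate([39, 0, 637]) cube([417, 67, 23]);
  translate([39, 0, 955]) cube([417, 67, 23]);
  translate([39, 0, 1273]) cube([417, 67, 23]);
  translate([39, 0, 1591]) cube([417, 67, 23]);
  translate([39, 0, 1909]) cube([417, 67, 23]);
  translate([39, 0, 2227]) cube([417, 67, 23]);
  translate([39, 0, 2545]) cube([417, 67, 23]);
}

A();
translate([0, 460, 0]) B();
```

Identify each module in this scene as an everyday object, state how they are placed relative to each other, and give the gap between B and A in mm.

The ladder's nearest face is 370 mm from the door frame's +y face.

A is a door frame. B is a ladder. The ladder is on the floor beside the door frame on its +y side. The gap between the ladder and the door frame is 370 mm.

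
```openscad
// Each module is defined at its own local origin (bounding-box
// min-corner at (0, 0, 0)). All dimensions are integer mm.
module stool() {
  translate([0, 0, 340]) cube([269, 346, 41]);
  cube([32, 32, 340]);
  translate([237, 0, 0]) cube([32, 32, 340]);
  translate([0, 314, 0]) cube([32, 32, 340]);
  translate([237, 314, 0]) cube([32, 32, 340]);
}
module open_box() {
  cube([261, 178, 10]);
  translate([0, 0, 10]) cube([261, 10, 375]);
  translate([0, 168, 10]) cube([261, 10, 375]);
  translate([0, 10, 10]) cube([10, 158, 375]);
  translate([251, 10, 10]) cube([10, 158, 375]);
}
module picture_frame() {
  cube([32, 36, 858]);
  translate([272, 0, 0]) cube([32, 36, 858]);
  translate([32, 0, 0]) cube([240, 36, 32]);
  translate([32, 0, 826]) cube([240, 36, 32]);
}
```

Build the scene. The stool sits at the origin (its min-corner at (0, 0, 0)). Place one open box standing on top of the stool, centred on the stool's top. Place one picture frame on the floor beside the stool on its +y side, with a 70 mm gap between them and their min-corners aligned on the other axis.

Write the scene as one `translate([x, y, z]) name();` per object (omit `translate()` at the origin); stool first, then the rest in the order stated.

stool();
translate([4, 84, 381]) open_box();
translate([0, 416, 0]) picture_frame();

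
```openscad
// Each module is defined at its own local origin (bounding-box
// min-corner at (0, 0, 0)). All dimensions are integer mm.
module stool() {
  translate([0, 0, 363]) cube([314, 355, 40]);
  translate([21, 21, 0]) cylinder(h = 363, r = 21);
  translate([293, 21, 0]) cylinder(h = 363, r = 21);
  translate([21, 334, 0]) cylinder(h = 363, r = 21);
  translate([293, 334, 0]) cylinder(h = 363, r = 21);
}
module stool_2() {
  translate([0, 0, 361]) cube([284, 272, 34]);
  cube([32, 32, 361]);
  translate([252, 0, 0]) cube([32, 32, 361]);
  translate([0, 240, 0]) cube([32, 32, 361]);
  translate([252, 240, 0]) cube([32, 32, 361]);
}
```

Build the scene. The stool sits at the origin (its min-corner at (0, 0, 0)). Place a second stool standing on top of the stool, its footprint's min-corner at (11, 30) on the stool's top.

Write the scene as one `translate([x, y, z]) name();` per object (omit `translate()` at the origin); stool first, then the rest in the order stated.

stool();
translate([11, 30, 403]) stool_2();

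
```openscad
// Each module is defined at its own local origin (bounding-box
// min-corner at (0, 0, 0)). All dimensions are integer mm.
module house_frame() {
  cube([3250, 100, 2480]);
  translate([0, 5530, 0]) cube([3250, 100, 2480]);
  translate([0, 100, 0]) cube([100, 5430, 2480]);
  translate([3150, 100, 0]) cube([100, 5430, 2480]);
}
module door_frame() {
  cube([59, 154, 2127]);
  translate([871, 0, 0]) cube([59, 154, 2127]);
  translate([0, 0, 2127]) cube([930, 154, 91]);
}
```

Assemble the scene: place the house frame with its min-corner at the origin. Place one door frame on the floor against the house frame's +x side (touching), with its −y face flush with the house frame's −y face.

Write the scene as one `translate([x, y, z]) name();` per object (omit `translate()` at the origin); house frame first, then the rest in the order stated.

house_frame();
translate([3250, 0, 0]) door_frame();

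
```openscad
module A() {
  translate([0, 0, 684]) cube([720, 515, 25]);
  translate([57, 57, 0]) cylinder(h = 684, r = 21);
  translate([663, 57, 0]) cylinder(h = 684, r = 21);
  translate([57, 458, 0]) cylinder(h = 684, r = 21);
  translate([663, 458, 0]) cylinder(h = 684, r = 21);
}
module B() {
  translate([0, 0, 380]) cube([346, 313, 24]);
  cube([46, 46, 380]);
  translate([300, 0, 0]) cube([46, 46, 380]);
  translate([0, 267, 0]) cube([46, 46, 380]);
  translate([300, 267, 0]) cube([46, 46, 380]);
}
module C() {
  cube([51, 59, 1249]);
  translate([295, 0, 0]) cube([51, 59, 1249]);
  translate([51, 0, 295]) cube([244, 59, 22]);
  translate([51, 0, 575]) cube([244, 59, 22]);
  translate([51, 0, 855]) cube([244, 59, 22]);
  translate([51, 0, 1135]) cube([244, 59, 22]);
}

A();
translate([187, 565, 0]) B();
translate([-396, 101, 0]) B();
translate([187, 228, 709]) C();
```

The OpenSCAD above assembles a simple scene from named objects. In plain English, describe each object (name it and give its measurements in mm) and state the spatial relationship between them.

A is a rectangular dining table. The top is 720×515×25 mm with its upper surface at z = 709 mm. It stands on four round legs of 42 mm diameter, each leg's bounding box inset 36 mm from the nearest pair of top edges, running from the floor to the underside of the top.

B is a four-legged stool. The seat is a 346×313×24 mm slab whose top surface is at z = 404 mm; four square legs, each 46×46 mm in cross-section, run from the floor (z = 0) to the underside of the seat, each flush with a corner of the seat.

C is a wooden ladder with two side rails of 51×59 mm section and 1249 mm height, set 346 mm apart overall. Between them run 4 rectangular rungs (59 mm deep, 22 mm thick), front faces flush with the rails' −y face. The bottom of the first rung is 295 mm above the floor and each subsequent rung is 280 mm higher than the one below.

Two stools sit around the table at the +y, −x sides. The ladder is on top of the table, centred.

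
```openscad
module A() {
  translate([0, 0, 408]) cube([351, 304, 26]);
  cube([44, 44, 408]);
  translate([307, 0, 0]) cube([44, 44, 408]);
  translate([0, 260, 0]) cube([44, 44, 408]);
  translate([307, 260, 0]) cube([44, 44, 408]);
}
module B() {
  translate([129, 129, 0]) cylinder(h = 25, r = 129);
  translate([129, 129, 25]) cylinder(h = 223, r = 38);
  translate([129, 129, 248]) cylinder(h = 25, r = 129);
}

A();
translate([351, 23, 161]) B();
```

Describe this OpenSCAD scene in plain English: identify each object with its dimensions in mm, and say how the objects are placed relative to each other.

A is a four-legged stool. The seat is 351×304 mm, 26 mm thick, top at z = 434 mm. It stands on four square legs, each 44×44 mm in cross-section, from z = 0 to the seat underside, each flush with a corner of the seat.

B is a spool: two coaxial disc flanges of radius 129 mm and thickness 25 mm, joined by a core cylinder of radius 38 mm and height 223 mm. The lower flange rests on z = 0 and the three cylinders share a vertical axis.

The spool is beside the stool with their tops flush at z = 434.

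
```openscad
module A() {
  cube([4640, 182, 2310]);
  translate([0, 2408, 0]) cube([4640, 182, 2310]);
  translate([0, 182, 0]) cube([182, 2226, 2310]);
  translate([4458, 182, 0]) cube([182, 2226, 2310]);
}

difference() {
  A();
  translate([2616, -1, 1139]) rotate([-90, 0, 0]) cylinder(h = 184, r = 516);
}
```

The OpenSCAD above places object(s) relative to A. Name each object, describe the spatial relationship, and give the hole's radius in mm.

The subtracted cylinder has r = 516 mm.

A is a house frame. The house frame has a circular hole through its front wall. The hole's radius is 516 mm.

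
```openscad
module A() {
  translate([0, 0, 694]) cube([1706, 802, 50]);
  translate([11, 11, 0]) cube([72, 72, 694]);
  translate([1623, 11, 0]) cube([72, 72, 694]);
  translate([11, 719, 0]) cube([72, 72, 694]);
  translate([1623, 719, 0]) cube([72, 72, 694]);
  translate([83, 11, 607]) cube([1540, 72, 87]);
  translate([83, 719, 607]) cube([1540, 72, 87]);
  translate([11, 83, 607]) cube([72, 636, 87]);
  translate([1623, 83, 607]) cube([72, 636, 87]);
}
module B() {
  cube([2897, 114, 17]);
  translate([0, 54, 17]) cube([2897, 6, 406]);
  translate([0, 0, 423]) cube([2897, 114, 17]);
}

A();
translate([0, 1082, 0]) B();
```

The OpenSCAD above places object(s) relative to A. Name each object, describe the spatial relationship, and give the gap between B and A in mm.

The I-beam's nearest face is 280 mm from the table's +y face.

A is a table. B is an I-beam. The I-beam is on the floor beside the table on its +y side. The gap between the I-beam and the table is 280 mm.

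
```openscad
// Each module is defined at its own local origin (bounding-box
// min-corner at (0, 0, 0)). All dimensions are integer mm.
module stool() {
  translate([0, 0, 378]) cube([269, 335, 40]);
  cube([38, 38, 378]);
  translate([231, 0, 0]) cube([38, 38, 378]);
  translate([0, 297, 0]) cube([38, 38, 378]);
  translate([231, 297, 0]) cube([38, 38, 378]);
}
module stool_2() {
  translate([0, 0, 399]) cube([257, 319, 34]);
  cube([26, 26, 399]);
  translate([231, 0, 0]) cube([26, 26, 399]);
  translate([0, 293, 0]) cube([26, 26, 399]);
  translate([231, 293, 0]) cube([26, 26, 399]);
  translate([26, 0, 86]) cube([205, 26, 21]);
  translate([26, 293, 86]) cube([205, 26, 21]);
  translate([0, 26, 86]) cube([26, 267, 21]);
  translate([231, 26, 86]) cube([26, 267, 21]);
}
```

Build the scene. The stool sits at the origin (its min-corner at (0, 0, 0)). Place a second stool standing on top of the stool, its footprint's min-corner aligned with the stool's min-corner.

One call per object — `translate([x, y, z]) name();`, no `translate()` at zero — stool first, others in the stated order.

stool();
translate([0, 0, 418]) stool_2();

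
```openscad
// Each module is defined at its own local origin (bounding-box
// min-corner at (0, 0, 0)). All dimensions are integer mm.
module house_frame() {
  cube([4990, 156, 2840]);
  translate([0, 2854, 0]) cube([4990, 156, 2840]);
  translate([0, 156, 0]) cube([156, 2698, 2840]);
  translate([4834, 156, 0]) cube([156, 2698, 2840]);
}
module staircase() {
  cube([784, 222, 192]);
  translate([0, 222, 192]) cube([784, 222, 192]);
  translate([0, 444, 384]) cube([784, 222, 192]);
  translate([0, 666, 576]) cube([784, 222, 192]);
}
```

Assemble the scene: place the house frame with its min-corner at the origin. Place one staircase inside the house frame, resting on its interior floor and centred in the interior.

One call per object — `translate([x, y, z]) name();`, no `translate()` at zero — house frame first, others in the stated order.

house_frame();
translate([2103, 1061, 0]) staircase();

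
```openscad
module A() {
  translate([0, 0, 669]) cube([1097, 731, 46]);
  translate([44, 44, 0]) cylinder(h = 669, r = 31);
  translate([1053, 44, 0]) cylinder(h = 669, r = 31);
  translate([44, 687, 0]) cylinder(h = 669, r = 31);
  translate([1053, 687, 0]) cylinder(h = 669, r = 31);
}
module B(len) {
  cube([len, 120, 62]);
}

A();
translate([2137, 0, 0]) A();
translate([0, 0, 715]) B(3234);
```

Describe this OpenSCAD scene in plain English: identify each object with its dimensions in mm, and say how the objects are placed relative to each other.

A is a table with a 1097×731 mm rectangular top, 46 mm thick, top surface at z = 715 mm, supported by four round legs of 62 mm diameter, each leg's bounding box inset 13 mm from the nearest pair of top edges, running from the floor.

B is a rectangular beam 3234 mm long (x), 120 mm deep (y), 62 mm thick (z).

The beam spans the tops of two tables placed 1040 mm apart, resting at z = 715 mm.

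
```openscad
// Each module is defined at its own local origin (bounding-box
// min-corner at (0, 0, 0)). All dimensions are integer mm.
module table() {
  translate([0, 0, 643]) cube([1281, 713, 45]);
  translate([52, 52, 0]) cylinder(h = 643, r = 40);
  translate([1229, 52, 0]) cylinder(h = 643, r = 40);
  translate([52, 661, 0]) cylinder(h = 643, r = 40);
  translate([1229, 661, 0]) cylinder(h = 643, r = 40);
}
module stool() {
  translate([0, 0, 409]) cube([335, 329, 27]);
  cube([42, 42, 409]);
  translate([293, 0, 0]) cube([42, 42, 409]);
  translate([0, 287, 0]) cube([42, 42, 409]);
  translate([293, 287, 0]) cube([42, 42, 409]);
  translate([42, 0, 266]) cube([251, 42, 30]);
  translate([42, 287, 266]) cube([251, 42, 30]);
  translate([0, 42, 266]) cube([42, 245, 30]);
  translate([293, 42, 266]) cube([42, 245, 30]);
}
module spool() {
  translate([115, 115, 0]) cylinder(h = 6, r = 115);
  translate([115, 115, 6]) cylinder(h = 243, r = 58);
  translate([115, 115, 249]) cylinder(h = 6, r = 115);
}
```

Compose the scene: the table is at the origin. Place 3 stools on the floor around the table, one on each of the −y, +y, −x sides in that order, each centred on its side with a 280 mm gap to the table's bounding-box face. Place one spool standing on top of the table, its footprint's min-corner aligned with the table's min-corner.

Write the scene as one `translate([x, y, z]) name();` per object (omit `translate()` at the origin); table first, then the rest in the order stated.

table();
translate([473, -609, 0]) stool();
translate([473, 993, 0]) stool();
translate([-615, 192, 0]) stool();
translate([0, 0, 688]) spool();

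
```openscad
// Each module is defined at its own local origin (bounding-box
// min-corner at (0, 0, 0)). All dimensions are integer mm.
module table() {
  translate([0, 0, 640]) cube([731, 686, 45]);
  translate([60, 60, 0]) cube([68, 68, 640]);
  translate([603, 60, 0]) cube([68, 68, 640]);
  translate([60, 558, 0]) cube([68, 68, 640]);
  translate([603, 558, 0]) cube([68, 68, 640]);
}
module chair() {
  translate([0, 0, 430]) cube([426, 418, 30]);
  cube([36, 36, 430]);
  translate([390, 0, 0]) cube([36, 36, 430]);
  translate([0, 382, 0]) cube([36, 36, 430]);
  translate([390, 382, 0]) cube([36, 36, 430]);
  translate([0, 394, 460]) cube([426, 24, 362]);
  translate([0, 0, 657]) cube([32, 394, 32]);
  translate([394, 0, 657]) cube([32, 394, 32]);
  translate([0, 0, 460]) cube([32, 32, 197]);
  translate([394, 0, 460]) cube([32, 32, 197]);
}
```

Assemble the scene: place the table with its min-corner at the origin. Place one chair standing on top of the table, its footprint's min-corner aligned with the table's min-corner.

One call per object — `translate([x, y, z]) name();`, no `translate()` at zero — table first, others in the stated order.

table();
translate([0, 0, 685]) chair();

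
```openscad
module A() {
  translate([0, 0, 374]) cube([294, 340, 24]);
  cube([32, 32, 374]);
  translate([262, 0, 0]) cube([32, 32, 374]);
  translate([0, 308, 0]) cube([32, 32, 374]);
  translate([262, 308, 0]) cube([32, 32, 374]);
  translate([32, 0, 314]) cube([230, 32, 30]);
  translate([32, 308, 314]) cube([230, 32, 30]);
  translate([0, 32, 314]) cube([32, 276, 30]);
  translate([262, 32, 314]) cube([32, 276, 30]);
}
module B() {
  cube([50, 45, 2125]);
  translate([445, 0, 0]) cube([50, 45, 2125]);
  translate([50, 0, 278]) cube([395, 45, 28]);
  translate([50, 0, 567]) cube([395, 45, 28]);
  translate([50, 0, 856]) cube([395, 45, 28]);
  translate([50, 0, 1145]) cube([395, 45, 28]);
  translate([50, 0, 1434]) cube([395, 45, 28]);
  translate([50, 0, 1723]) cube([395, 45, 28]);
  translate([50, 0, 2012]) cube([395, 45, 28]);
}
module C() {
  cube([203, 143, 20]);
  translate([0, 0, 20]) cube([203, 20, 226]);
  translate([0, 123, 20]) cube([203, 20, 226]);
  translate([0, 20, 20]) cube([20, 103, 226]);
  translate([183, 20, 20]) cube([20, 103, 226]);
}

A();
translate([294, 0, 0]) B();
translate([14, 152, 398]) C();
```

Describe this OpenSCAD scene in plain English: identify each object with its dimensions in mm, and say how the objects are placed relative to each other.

A is a simple wooden stool: a rectangular seat 294 mm (x) by 340 mm (y), 24 mm thick, top face at z = 398 mm, on four square legs, each 32×32 mm in cross-section. The legs rest on z = 0, each flush with a corner of the seat. Four stretchers, 32 mm wide and 30 mm tall, connect adjacent legs with their undersides at z = 314 mm, each running between the inner faces of the legs it joins and aligned with the legs' outer faces on the other axis.

B is a straight ladder. Two 50×45 mm vertical rails, 2125 mm tall, stand 495 mm apart (outside-to-outside) with their front faces coplanar on the −y side. 7 rungs, each 45 mm deep and 28 mm tall, span between the inner faces of the rails, front faces flush with the rails. The lowest rung's underside is at z = 278 mm and rungs are spaced 289 mm apart (underside to underside).

C is an open-topped rectangular box: outside dimensions 203×143×246 mm, with a uniform wall and base thickness of 20 mm. The base is a full 203×143 slab on the floor; four walls sit on top of the base. The front and back walls (the −y and +y sides) span the full width; the two side walls fit between them.

The ladder is against the stool's +x side, with their −y faces flush. The open box is on top of the stool.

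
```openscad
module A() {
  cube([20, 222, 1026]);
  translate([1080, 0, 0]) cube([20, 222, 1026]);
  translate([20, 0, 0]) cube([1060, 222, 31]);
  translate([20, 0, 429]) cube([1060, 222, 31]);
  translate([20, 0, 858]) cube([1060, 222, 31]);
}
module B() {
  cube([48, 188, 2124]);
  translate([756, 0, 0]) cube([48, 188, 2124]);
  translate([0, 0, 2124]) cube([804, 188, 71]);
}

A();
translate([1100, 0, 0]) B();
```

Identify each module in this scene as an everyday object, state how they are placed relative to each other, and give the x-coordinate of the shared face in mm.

A is a bookshelf. B is a door frame. The door frame is against the bookshelf's +x side, with their −y faces flush. The x-coordinate of the shared face is 1100 mm.

The bookshelf's +x face and the door frame's −x face are both at x = 1100 mm.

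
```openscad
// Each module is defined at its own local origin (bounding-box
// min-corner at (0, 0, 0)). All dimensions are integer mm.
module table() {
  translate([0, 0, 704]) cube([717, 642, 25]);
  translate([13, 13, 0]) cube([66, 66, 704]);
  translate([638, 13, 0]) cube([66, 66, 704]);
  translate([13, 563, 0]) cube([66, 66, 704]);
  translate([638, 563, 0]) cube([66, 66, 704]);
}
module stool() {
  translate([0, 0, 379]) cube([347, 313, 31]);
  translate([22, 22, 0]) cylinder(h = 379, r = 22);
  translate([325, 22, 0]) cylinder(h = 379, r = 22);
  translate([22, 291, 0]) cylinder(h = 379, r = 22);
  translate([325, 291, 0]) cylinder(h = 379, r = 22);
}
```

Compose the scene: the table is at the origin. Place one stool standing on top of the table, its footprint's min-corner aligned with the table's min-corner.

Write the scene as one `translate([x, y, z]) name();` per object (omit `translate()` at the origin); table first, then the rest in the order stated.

table();
translate([0, 0, 729]) stool();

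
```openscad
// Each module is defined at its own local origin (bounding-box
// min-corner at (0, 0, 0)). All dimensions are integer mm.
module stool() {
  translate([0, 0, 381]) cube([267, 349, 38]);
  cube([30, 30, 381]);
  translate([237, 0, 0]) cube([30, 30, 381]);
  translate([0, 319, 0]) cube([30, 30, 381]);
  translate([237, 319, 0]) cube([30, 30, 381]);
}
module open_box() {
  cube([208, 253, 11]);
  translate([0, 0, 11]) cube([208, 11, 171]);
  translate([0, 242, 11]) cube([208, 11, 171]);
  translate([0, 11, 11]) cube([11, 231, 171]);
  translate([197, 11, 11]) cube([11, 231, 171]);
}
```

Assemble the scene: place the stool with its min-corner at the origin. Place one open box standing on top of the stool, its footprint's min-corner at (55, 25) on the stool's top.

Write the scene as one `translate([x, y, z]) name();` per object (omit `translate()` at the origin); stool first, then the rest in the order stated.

stool();
translate([55, 25, 419]) open_box();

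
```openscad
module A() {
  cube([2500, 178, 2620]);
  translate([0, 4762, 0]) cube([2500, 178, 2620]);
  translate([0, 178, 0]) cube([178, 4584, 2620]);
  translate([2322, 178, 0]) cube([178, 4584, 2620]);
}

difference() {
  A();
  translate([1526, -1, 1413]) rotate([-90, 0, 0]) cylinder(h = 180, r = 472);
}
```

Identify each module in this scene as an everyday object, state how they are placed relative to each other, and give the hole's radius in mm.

The subtracted cylinder has r = 472 mm.

A is a house frame. The house frame has a circular hole through its front wall. The hole's radius is 472 mm.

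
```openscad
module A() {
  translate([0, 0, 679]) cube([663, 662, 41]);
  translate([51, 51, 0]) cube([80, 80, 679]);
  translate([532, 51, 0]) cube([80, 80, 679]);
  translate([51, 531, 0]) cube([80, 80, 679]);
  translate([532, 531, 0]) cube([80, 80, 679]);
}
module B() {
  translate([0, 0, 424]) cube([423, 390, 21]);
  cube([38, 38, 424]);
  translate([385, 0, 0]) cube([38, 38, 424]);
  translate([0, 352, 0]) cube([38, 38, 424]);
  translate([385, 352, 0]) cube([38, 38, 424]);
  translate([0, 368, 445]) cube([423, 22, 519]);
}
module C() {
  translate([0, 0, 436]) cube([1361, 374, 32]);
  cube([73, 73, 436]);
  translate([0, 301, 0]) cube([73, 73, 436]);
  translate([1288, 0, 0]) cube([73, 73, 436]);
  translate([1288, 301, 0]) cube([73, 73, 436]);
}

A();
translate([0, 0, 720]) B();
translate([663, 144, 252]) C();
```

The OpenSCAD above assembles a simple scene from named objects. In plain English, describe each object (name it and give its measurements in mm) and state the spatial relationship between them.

A is a table with a 663×662 mm rectangular top, 41 mm thick, top surface at z = 720 mm, supported by four 80×80 mm square legs, each inset 51 mm from the nearest pair of top edges, running from the floor.

B is a chair: 423×390 mm seat, 21 mm thick, top at z = 445 mm, on four 38 mm square corner legs flush with the seat edges. A 22 mm thick backrest slab spans the full seat width, extending 519 mm above the seat top, its back face flush with the seat's +y edge.

C is a long wooden bench with a 1361 mm (x) × 374 mm (y) seat, 32 mm thick, its top surface 468 mm above the floor. Four 73 mm square legs at the seat corners, flush with the edges, run from z = 0 to the seat underside.

The chair is on top of the table. The bench is beside the table with their tops flush at z = 720.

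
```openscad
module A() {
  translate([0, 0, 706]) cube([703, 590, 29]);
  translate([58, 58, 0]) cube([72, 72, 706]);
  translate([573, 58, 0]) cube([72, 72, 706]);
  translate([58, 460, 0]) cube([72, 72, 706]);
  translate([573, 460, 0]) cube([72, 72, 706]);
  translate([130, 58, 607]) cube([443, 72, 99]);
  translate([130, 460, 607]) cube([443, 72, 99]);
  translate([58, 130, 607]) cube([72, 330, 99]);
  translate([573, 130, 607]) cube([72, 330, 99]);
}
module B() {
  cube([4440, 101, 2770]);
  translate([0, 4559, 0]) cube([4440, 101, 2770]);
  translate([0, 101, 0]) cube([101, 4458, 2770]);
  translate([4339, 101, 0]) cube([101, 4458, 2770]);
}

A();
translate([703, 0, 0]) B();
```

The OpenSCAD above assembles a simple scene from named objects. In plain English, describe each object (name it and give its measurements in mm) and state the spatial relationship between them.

A is a rectangular dining table. The top is 703×590×29 mm with its upper surface at z = 735 mm. It stands on four 72×72 mm square legs, each inset 58 mm from the nearest pair of top edges, running from the floor to the underside of the top. Four apron rails, 72 mm thick and 99 mm tall, run between adjacent legs with their top edges flush with the underside of the top and their outer faces flush with the legs' outer faces.

B is a box-shaped house frame (walls only): outside footprint 4440×4660 mm, wall height 2770 mm, wall thickness 101 mm. The two y-facing walls run the full x-width; the two x-facing walls fit between the inner faces of the y-facing walls.

The house frame is against the table's +x side, with their −y faces flush.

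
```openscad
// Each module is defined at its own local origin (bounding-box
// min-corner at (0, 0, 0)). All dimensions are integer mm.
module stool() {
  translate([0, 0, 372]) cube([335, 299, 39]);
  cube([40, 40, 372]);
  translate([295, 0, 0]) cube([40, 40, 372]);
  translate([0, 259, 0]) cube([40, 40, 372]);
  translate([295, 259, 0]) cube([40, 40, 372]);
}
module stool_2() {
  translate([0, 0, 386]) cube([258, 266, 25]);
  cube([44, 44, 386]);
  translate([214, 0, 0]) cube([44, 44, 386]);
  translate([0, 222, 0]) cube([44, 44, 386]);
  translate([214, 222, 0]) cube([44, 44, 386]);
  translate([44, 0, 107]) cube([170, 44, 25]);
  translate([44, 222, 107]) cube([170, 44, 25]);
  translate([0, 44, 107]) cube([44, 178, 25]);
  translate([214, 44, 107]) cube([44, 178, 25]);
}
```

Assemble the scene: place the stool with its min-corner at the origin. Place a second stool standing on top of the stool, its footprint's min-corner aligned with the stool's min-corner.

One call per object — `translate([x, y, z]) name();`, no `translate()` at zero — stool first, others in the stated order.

stool();
translate([0, 0, 411]) stool_2();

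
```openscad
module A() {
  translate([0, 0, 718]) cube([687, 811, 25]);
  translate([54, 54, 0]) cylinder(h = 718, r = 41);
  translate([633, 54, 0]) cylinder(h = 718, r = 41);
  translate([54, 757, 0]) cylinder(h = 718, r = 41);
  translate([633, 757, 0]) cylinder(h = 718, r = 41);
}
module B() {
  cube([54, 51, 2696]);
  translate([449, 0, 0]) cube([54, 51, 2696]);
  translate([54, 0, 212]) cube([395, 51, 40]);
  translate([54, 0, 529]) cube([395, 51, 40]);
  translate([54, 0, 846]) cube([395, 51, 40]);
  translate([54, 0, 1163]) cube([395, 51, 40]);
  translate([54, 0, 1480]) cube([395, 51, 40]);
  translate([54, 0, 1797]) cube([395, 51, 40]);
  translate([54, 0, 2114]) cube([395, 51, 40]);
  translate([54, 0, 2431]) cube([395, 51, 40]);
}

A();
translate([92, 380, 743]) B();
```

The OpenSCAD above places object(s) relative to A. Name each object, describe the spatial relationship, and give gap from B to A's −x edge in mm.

The ladder's min-x is at 92; the table's min-x is 0; gap = 92 mm.

A is a table. B is a ladder. The ladder is on top of the table, centred. The gap from the ladder to the table's −x edge is 92 mm.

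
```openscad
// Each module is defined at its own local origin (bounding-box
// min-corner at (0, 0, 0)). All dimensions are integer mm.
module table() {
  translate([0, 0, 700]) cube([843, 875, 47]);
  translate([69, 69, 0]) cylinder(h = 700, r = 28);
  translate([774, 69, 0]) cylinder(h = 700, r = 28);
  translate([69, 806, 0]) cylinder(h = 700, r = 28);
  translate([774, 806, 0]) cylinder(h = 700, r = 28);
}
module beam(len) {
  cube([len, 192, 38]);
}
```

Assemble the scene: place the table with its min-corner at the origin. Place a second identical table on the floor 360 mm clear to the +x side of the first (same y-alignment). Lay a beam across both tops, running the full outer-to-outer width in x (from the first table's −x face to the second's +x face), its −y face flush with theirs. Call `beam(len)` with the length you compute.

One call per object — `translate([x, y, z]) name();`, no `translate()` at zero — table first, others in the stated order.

table();
translate([1203, 0, 0]) table();
translate([0, 0, 747]) beam(2046);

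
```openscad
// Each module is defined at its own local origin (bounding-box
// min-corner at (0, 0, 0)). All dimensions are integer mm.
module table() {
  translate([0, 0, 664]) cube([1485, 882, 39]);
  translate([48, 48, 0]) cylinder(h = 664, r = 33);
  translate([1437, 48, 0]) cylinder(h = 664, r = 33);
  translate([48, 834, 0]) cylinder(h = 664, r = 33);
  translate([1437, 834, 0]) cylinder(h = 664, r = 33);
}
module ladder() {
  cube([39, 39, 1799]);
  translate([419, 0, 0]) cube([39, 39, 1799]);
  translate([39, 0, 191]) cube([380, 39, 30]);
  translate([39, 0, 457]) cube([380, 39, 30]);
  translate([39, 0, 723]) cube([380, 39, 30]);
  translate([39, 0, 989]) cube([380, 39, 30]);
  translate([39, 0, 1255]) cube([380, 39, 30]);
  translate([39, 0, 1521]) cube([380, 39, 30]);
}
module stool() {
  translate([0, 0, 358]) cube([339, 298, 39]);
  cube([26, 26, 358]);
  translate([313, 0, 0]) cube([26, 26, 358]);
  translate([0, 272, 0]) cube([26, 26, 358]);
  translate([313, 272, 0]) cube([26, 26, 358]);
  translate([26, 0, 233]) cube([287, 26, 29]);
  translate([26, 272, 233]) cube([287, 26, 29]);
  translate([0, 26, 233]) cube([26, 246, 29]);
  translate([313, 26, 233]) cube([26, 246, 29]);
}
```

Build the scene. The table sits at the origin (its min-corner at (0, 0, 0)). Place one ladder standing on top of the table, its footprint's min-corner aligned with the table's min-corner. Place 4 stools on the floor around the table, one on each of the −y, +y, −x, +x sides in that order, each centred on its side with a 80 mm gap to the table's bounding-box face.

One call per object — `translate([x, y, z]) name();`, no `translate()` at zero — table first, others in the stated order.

table();
translate([0, 0, 703]) ladder();
translate([573, -378, 0]) stool();
translate([573, 962, 0]) stool();
translate([-419, 292, 0]) stool();
translate([1565, 292, 0]) stool();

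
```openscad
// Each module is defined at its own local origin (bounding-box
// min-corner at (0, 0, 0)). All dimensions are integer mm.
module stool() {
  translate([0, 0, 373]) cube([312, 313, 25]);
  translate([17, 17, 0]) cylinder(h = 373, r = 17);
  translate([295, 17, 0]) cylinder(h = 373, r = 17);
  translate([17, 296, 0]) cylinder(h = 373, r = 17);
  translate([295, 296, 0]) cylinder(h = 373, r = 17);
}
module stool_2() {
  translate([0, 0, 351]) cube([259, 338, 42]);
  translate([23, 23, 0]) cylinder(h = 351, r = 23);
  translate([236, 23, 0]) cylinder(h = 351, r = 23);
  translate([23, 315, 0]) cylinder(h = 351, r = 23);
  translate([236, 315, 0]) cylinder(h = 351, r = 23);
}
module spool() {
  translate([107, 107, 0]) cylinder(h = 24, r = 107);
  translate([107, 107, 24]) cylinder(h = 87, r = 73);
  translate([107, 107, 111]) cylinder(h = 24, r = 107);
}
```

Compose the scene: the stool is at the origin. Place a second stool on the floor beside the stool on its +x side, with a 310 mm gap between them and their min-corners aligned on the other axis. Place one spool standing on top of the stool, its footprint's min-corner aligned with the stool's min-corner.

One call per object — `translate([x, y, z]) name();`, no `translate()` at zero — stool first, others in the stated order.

stool();
translate([622, 0, 0]) stool_2();
translate([0, 0, 398]) spool();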